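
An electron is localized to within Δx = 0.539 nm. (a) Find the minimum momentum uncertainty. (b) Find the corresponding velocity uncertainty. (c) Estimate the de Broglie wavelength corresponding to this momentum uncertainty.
(a) Δp_min = 9.783 × 10^-26 kg·m/s
(b) Δv_min = 107.391 km/s
(c) λ_dB = 6.773 nm

Step-by-step:

(a) From the uncertainty principle:
Δp_min = ℏ/(2Δx) = (1.055e-34 J·s)/(2 × 5.390e-10 m) = 9.783e-26 kg·m/s

(b) The velocity uncertainty:
Δv = Δp/m = (9.783e-26 kg·m/s)/(9.109e-31 kg) = 1.074e+05 m/s = 107.391 km/s

(c) The de Broglie wavelength for this momentum:
λ = h/p = (6.626e-34 J·s)/(9.783e-26 kg·m/s) = 6.773e-09 m = 6.773 nm

Note: The de Broglie wavelength is comparable to the localization size, as expected from wave-particle duality.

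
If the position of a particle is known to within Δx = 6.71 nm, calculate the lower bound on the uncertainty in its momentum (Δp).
7.858 × 10^-27 kg·m/s

Using the Heisenberg uncertainty principle:
ΔxΔp ≥ ℏ/2

The minimum uncertainty in momentum is:
Δp_min = ℏ/(2Δx)
Δp_min = (1.055e-34 J·s) / (2 × 6.710e-09 m)
Δp_min = 7.858e-27 kg·m/s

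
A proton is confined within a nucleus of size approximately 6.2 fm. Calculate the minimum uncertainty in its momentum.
8.505 × 10^-21 kg·m/s

Using the Heisenberg uncertainty principle:
ΔxΔp ≥ ℏ/2

With Δx ≈ L = 6.200e-15 m (the confinement size):
Δp_min = ℏ/(2Δx)
Δp_min = (1.055e-34 J·s) / (2 × 6.200e-15 m)
Δp_min = 8.505e-21 kg·m/s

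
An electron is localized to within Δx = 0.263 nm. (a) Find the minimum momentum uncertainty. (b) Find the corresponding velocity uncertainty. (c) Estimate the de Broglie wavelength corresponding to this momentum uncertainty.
(a) Δp_min = 2.005 × 10^-25 kg·m/s
(b) Δv_min = 220.091 km/s
(c) λ_dB = 3.305 nm

Step-by-step:

(a) From the uncertainty principle:
Δp_min = ℏ/(2Δx) = (1.055e-34 J·s)/(2 × 2.630e-10 m) = 2.005e-25 kg·m/s

(b) The velocity uncertainty:
Δv = Δp/m = (2.005e-25 kg·m/s)/(9.109e-31 kg) = 2.201e+05 m/s = 220.091 km/s

(c) The de Broglie wavelength for this momentum:
λ = h/p = (6.626e-34 J·s)/(2.005e-25 kg·m/s) = 3.305e-09 m = 3.305 nm

Note: The de Broglie wavelength is comparable to the localization size, as expected from wave-particle duality.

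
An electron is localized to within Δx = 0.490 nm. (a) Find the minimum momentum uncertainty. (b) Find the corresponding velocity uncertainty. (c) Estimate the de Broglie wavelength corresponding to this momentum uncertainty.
(a) Δp_min = 1.076 × 10^-25 kg·m/s
(b) Δv_min = 118.130 km/s
(c) λ_dB = 6.158 nm

Step-by-step:

(a) From the uncertainty principle:
Δp_min = ℏ/(2Δx) = (1.055e-34 J·s)/(2 × 4.900e-10 m) = 1.076e-25 kg·m/s

(b) The velocity uncertainty:
Δv = Δp/m = (1.076e-25 kg·m/s)/(9.109e-31 kg) = 1.181e+05 m/s = 118.130 km/s

(c) The de Broglie wavelength for this momentum:
λ = h/p = (6.626e-34 J·s)/(1.076e-25 kg·m/s) = 6.158e-09 m = 6.158 nm

Note: The de Broglie wavelength is comparable to the localization size, as expected from wave-particle duality.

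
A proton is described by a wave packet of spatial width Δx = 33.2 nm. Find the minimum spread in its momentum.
1.588 × 10^-27 kg·m/s

For a wave packet, the spatial width Δx and momentum spread Δp are related by the uncertainty principle:
ΔxΔp ≥ ℏ/2

The minimum momentum spread is:
Δp_min = ℏ/(2Δx)
Δp_min = (1.055e-34 J·s) / (2 × 3.320e-08 m)
Δp_min = 1.588e-27 kg·m/s

A wave packet cannot have both a well-defined position and well-defined momentum.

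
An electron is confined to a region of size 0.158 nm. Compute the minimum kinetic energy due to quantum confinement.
381.548 meV

Using the uncertainty principle:

1. Position uncertainty: Δx ≈ 1.580e-10 m
2. Minimum momentum uncertainty: Δp = ℏ/(2Δx) = 3.337e-25 kg·m/s
3. Minimum kinetic energy:
   KE = (Δp)²/(2m) = (3.337e-25)²/(2 × 9.109e-31 kg)
   KE = 6.113e-20 J = 381.548 meV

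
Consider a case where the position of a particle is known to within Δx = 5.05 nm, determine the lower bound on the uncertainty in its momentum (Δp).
1.044 × 10^-26 kg·m/s

Using the Heisenberg uncertainty principle:
ΔxΔp ≥ ℏ/2

The minimum uncertainty in momentum is:
Δp_min = ℏ/(2Δx)
Δp_min = (1.055e-34 J·s) / (2 × 5.050e-09 m)
Δp_min = 1.044e-26 kg·m/s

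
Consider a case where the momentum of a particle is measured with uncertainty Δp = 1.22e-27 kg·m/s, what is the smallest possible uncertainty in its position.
43.220 nm

Using the Heisenberg uncertainty principle:
ΔxΔp ≥ ℏ/2

The minimum uncertainty in position is:
Δx_min = ℏ/(2Δp)
Δx_min = (1.055e-34 J·s) / (2 × 1.220e-27 kg·m/s)
Δx_min = 4.322e-08 m = 43.220 nm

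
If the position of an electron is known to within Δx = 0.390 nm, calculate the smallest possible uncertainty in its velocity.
148.420 km/s

Using the Heisenberg uncertainty principle and Δp = mΔv:
ΔxΔp ≥ ℏ/2
Δx(mΔv) ≥ ℏ/2

The minimum uncertainty in velocity is:
Δv_min = ℏ/(2mΔx)
Δv_min = (1.055e-34 J·s) / (2 × 9.109e-31 kg × 3.900e-10 m)
Δv_min = 1.484e+05 m/s = 148.420 km/s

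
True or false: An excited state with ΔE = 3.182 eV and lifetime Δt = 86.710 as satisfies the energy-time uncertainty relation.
No, it violates the uncertainty relation.

Calculate the product ΔEΔt:
ΔE = 3.182 eV = 5.098e-19 J
ΔEΔt = (5.098e-19 J) × (8.671e-17 s)
ΔEΔt = 4.421e-35 J·s

Compare to the minimum allowed value ℏ/2:
ℏ/2 = 5.273e-35 J·s

Since ΔEΔt = 4.421e-35 J·s < 5.273e-35 J·s = ℏ/2,
this violates the uncertainty relation.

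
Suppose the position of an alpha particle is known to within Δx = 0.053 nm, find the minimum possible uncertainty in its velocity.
149.726 m/s

Using the Heisenberg uncertainty principle and Δp = mΔv:
ΔxΔp ≥ ℏ/2
Δx(mΔv) ≥ ℏ/2

The minimum uncertainty in velocity is:
Δv_min = ℏ/(2mΔx)
Δv_min = (1.055e-34 J·s) / (2 × 6.645e-27 kg × 5.300e-11 m)
Δv_min = 1.497e+02 m/s = 149.726 m/s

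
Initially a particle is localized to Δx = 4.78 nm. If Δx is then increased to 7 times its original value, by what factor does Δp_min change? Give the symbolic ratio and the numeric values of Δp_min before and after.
Original Δp_min = 1.103 × 10^-26 kg·m/s; new Δp'_min = 1.576 × 10^-27 kg·m/s; ratio Δp'_min/Δp_min = 1/7.

From the uncertainty principle ΔxΔp ≥ ℏ/2, the minimum momentum uncertainty is Δp_min = ℏ/(2Δx).

Original (Δx = 4.78 nm = 4.780e-09 m):
Δp_min = (1.055e-34 J·s)/(2 × 4.780e-09 m) = 1.103e-26 kg·m/s

When Δx → 7Δx:
Δp'_min = ℏ/(2 × 7Δx) = (1/7) × ℏ/(2Δx) = (1/7) × Δp_min
Δp'_min = 1/7 × 1.103e-26 kg·m/s = 1.576e-27 kg·m/s

Since Δp_min ∝ 1/Δx, when Δx is increased to 7 times its original value, Δp_min decreases to 1/7 of its original value.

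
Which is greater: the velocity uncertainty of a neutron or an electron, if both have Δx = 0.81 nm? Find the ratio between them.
The electron has the larger minimum velocity uncertainty, by a ratio of 1838.7.

For both particles, Δp_min = ℏ/(2Δx) = 6.510e-26 kg·m/s (same for both).

The velocity uncertainty is Δv = Δp/m:
- neutron: Δv = 6.510e-26 / 1.675e-27 = 3.887e+01 m/s = 38.866 m/s
- electron: Δv = 6.510e-26 / 9.109e-31 = 7.146e+04 m/s = 71.462 km/s

Ratio: 7.146e+04 / 3.887e+01 = 1838.7

The lighter particle has larger velocity uncertainty because Δv ∝ 1/m.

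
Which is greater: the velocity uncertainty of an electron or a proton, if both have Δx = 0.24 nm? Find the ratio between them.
The electron has the larger minimum velocity uncertainty, by a ratio of 1836.2.

For both particles, Δp_min = ℏ/(2Δx) = 2.197e-25 kg·m/s (same for both).

The velocity uncertainty is Δv = Δp/m:
- electron: Δv = 2.197e-25 / 9.109e-31 = 2.412e+05 m/s = 241.183 km/s
- proton: Δv = 2.197e-25 / 1.673e-27 = 1.314e+02 m/s = 131.352 m/s

Ratio: 2.412e+05 / 1.314e+02 = 1836.2

The lighter particle has larger velocity uncertainty because Δv ∝ 1/m.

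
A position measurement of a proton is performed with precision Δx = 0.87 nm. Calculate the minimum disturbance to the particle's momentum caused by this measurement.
6.061 × 10^-26 kg·m/s

The uncertainty principle implies that measuring position disturbs momentum:
ΔxΔp ≥ ℏ/2

When we measure position with precision Δx, we necessarily introduce a momentum uncertainty:
Δp ≥ ℏ/(2Δx)
Δp_min = (1.055e-34 J·s) / (2 × 8.700e-10 m)
Δp_min = 6.061e-26 kg·m/s

The more precisely we measure position, the greater the momentum disturbance.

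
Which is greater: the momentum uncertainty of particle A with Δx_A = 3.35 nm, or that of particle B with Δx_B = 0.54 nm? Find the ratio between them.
Particle B has the larger minimum momentum uncertainty, by a factor of 6.20.

For each particle, the minimum momentum uncertainty is Δp_min = ℏ/(2Δx):

Particle A: Δp_A = ℏ/(2×3.350e-09 m) = 1.574e-26 kg·m/s
Particle B: Δp_B = ℏ/(2×5.400e-10 m) = 9.765e-26 kg·m/s

Ratio: Δp_B/Δp_A = 6.20

Since Δp_min ∝ 1/Δx, the particle with smaller position uncertainty (B) has larger momentum uncertainty.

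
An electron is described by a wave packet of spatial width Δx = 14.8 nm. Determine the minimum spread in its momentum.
3.563 × 10^-27 kg·m/s

For a wave packet, the spatial width Δx and momentum spread Δp are related by the uncertainty principle:
ΔxΔp ≥ ℏ/2

The minimum momentum spread is:
Δp_min = ℏ/(2Δx)
Δp_min = (1.055e-34 J·s) / (2 × 1.480e-08 m)
Δp_min = 3.563e-27 kg·m/s

A wave packet cannot have both a well-defined position and well-defined momentum.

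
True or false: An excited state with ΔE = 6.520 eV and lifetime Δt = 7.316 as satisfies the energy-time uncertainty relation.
No, it violates the uncertainty relation.

Calculate the product ΔEΔt:
ΔE = 6.520 eV = 1.045e-18 J
ΔEΔt = (1.045e-18 J) × (7.316e-18 s)
ΔEΔt = 7.642e-36 J·s

Compare to the minimum allowed value ℏ/2:
ℏ/2 = 5.273e-35 J·s

Since ΔEΔt = 7.642e-36 J·s < 5.273e-35 J·s = ℏ/2,
this violates the uncertainty relation.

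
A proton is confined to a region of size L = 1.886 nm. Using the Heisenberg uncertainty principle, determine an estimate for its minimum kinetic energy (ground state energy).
1.458 μeV

Using the uncertainty principle to estimate ground state energy:

1. The position uncertainty is approximately the confinement size:
   Δx ≈ L = 1.886e-09 m

2. From ΔxΔp ≥ ℏ/2, the minimum momentum uncertainty is:
   Δp ≈ ℏ/(2L) = 2.796e-26 kg·m/s

3. The kinetic energy is approximately:
   KE ≈ (Δp)²/(2m) = (2.796e-26)²/(2 × 1.673e-27 kg)
   KE ≈ 2.337e-25 J = 1.458 μeV

This is an order-of-magnitude estimate of the ground state energy.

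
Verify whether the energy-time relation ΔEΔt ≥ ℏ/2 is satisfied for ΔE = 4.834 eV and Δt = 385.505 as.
Yes, it satisfies the uncertainty relation.

Calculate the product ΔEΔt:
ΔE = 4.834 eV = 7.745e-19 J
ΔEΔt = (7.745e-19 J) × (3.855e-16 s)
ΔEΔt = 2.986e-34 J·s

Compare to the minimum allowed value ℏ/2:
ℏ/2 = 5.273e-35 J·s

Since ΔEΔt = 2.986e-34 J·s ≥ 5.273e-35 J·s = ℏ/2,
this satisfies the uncertainty relation.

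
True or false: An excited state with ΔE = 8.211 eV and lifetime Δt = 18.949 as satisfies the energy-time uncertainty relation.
No, it violates the uncertainty relation.

Calculate the product ΔEΔt:
ΔE = 8.211 eV = 1.316e-18 J
ΔEΔt = (1.316e-18 J) × (1.895e-17 s)
ΔEΔt = 2.493e-35 J·s

Compare to the minimum allowed value ℏ/2:
ℏ/2 = 5.273e-35 J·s

Since ΔEΔt = 2.493e-35 J·s < 5.273e-35 J·s = ℏ/2,
this violates the uncertainty relation.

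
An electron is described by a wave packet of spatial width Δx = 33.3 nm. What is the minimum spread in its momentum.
1.583 × 10^-27 kg·m/s

For a wave packet, the spatial width Δx and momentum spread Δp are related by the uncertainty principle:
ΔxΔp ≥ ℏ/2

The minimum momentum spread is:
Δp_min = ℏ/(2Δx)
Δp_min = (1.055e-34 J·s) / (2 × 3.330e-08 m)
Δp_min = 1.583e-27 kg·m/s

A wave packet cannot have both a well-defined position and well-defined momentum.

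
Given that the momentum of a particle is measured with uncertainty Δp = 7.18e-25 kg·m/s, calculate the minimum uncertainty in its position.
73.438 pm

Using the Heisenberg uncertainty principle:
ΔxΔp ≥ ℏ/2

The minimum uncertainty in position is:
Δx_min = ℏ/(2Δp)
Δx_min = (1.055e-34 J·s) / (2 × 7.180e-25 kg·m/s)
Δx_min = 7.344e-11 m = 73.438 pm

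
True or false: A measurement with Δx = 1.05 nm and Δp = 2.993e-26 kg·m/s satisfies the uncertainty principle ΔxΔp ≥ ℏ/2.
No, it violates the uncertainty principle (impossible measurement).

Calculate the product ΔxΔp:
ΔxΔp = (1.050e-09 m) × (2.993e-26 kg·m/s)
ΔxΔp = 3.143e-35 J·s

Compare to the minimum allowed value ℏ/2:
ℏ/2 = 5.273e-35 J·s

Since ΔxΔp = 3.143e-35 J·s < 5.273e-35 J·s = ℏ/2,
the measurement violates the uncertainty principle.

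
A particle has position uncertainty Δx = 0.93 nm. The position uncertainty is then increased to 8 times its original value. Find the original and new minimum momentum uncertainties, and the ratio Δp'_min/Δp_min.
Original Δp_min = 5.670 × 10^-26 kg·m/s; new Δp'_min = 7.087 × 10^-27 kg·m/s; ratio Δp'_min/Δp_min = 1/8.

From the uncertainty principle ΔxΔp ≥ ℏ/2, the minimum momentum uncertainty is Δp_min = ℏ/(2Δx).

Original (Δx = 0.93 nm = 9.300e-10 m):
Δp_min = (1.055e-34 J·s)/(2 × 9.300e-10 m) = 5.670e-26 kg·m/s

When Δx → 8Δx:
Δp'_min = ℏ/(2 × 8Δx) = (1/8) × ℏ/(2Δx) = (1/8) × Δp_min
Δp'_min = 1/8 × 5.670e-26 kg·m/s = 7.087e-27 kg·m/s

Since Δp_min ∝ 1/Δx, when Δx is increased to 8 times its original value, Δp_min decreases to 1/8 of its original value.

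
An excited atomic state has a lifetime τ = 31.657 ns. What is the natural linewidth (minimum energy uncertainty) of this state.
10.396 neV

Using the energy-time uncertainty principle:
ΔEΔt ≥ ℏ/2

The lifetime τ represents the time uncertainty Δt.
The natural linewidth (minimum energy uncertainty) is:

ΔE = ℏ/(2τ)
ΔE = (1.055e-34 J·s) / (2 × 3.166e-08 s)
ΔE = 1.666e-27 J = 10.396 neV

This natural linewidth limits the precision of spectroscopic measurements.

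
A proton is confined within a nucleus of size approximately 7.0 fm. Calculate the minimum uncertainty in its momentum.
7.533 × 10^-21 kg·m/s

Using the Heisenberg uncertainty principle:
ΔxΔp ≥ ℏ/2

With Δx ≈ L = 7.000e-15 m (the confinement size):
Δp_min = ℏ/(2Δx)
Δp_min = (1.055e-34 J·s) / (2 × 7.000e-15 m)
Δp_min = 7.533e-21 kg·m/s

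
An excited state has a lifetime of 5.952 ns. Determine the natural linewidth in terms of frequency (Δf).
13.370 MHz

Using the energy-time uncertainty principle and E = hf:
ΔEΔt ≥ ℏ/2
hΔf·Δt ≥ ℏ/2

The minimum frequency uncertainty is:
Δf = ℏ/(2hτ) = 1/(4πτ)
Δf = 1/(4π × 5.952e-09 s)
Δf = 1.337e+07 Hz = 13.370 MHz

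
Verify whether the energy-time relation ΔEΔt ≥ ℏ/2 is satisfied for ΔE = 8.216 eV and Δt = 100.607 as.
Yes, it satisfies the uncertainty relation.

Calculate the product ΔEΔt:
ΔE = 8.216 eV = 1.316e-18 J
ΔEΔt = (1.316e-18 J) × (1.006e-16 s)
ΔEΔt = 1.324e-34 J·s

Compare to the minimum allowed value ℏ/2:
ℏ/2 = 5.273e-35 J·s

Since ΔEΔt = 1.324e-34 J·s ≥ 5.273e-35 J·s = ℏ/2,
this satisfies the uncertainty relation.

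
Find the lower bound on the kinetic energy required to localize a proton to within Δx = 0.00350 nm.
423.466 meV

Localizing a particle requires giving it sufficient momentum uncertainty:

1. From uncertainty principle: Δp ≥ ℏ/(2Δx)
   Δp_min = (1.055e-34 J·s) / (2 × 3.500e-12 m)
   Δp_min = 1.507e-23 kg·m/s

2. This momentum uncertainty corresponds to kinetic energy:
   KE ≈ (Δp)²/(2m) = (1.507e-23)²/(2 × 1.673e-27 kg)
   KE = 6.785e-20 J = 423.466 meV

Tighter localization requires more energy.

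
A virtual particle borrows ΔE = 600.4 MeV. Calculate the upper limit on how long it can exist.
5.481 × 10^-25 s

Using the energy-time uncertainty principle:
ΔEΔt ≥ ℏ/2

For a virtual particle borrowing energy ΔE, the maximum lifetime is:
Δt_max = ℏ/(2ΔE)

Converting energy:
ΔE = 600.4 MeV = 9.619e-11 J

Δt_max = (1.055e-34 J·s) / (2 × 9.619e-11 J)
Δt_max = 5.481e-25 s = 5.481 × 10^-25 s

Virtual particles with higher borrowed energy exist for shorter times.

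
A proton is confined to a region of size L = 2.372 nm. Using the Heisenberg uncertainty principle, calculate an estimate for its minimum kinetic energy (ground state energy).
921.987 neV

Using the uncertainty principle to estimate ground state energy:

1. The position uncertainty is approximately the confinement size:
   Δx ≈ L = 2.372e-09 m

2. From ΔxΔp ≥ ℏ/2, the minimum momentum uncertainty is:
   Δp ≈ ℏ/(2L) = 2.223e-26 kg·m/s

3. The kinetic energy is approximately:
   KE ≈ (Δp)²/(2m) = (2.223e-26)²/(2 × 1.673e-27 kg)
   KE ≈ 1.477e-25 J = 921.987 neV

This is an order-of-magnitude estimate of the ground state energy.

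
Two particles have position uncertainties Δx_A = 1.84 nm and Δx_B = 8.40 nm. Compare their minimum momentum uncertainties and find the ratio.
Particle A has the larger minimum momentum uncertainty, by a factor of 4.57.

For each particle, the minimum momentum uncertainty is Δp_min = ℏ/(2Δx):

Particle A: Δp_A = ℏ/(2×1.840e-09 m) = 2.866e-26 kg·m/s
Particle B: Δp_B = ℏ/(2×8.400e-09 m) = 6.277e-27 kg·m/s

Ratio: Δp_A/Δp_B = 4.57

Since Δp_min ∝ 1/Δx, the particle with smaller position uncertainty (A) has larger momentum uncertainty.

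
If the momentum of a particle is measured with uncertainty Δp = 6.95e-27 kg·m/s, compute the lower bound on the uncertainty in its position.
7.587 nm

Using the Heisenberg uncertainty principle:
ΔxΔp ≥ ℏ/2

The minimum uncertainty in position is:
Δx_min = ℏ/(2Δp)
Δx_min = (1.055e-34 J·s) / (2 × 6.950e-27 kg·m/s)
Δx_min = 7.587e-09 m = 7.587 nm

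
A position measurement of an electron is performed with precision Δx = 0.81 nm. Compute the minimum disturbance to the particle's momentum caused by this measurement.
6.510 × 10^-26 kg·m/s

The uncertainty principle implies that measuring position disturbs momentum:
ΔxΔp ≥ ℏ/2

When we measure position with precision Δx, we necessarily introduce a momentum uncertainty:
Δp ≥ ℏ/(2Δx)
Δp_min = (1.055e-34 J·s) / (2 × 8.100e-10 m)
Δp_min = 6.510e-26 kg·m/s

The more precisely we measure position, the greater the momentum disturbance.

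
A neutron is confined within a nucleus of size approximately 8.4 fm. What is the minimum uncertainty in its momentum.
6.277 × 10^-21 kg·m/s

Using the Heisenberg uncertainty principle:
ΔxΔp ≥ ℏ/2

With Δx ≈ L = 8.400e-15 m (the confinement size):
Δp_min = ℏ/(2Δx)
Δp_min = (1.055e-34 J·s) / (2 × 8.400e-15 m)
Δp_min = 6.277e-21 kg·m/s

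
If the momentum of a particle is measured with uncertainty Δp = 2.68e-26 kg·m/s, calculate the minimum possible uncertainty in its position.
1.967 nm

Using the Heisenberg uncertainty principle:
ΔxΔp ≥ ℏ/2

The minimum uncertainty in position is:
Δx_min = ℏ/(2Δp)
Δx_min = (1.055e-34 J·s) / (2 × 2.680e-26 kg·m/s)
Δx_min = 1.967e-09 m = 1.967 nm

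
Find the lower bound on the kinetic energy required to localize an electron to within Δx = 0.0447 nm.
4.767 eV

Localizing a particle requires giving it sufficient momentum uncertainty:

1. From uncertainty principle: Δp ≥ ℏ/(2Δx)
   Δp_min = (1.055e-34 J·s) / (2 × 4.470e-11 m)
   Δp_min = 1.180e-24 kg·m/s

2. This momentum uncertainty corresponds to kinetic energy:
   KE ≈ (Δp)²/(2m) = (1.180e-24)²/(2 × 9.109e-31 kg)
   KE = 7.638e-19 J = 4.767 eV

Tighter localization requires more energy.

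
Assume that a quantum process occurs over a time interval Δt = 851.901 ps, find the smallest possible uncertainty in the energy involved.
386.320 neV

Using the energy-time uncertainty principle:
ΔEΔt ≥ ℏ/2

The minimum uncertainty in energy is:
ΔE_min = ℏ/(2Δt)
ΔE_min = (1.055e-34 J·s) / (2 × 8.519e-10 s)
ΔE_min = 6.190e-26 J = 386.320 neV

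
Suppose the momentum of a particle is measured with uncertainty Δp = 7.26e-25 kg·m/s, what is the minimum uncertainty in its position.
72.629 pm

Using the Heisenberg uncertainty principle:
ΔxΔp ≥ ℏ/2

The minimum uncertainty in position is:
Δx_min = ℏ/(2Δp)
Δx_min = (1.055e-34 J·s) / (2 × 7.260e-25 kg·m/s)
Δx_min = 7.263e-11 m = 72.629 pm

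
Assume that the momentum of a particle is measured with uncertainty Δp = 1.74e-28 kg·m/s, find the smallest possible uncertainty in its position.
303.038 nm

Using the Heisenberg uncertainty principle:
ΔxΔp ≥ ℏ/2

The minimum uncertainty in position is:
Δx_min = ℏ/(2Δp)
Δx_min = (1.055e-34 J·s) / (2 × 1.740e-28 kg·m/s)
Δx_min = 3.030e-07 m = 303.038 nm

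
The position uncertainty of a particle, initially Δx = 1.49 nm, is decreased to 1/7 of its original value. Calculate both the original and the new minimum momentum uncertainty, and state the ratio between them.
Original Δp_min = 3.539 × 10^-26 kg·m/s; new Δp'_min = 2.477 × 10^-25 kg·m/s; ratio Δp'_min/Δp_min = 7.

From the uncertainty principle ΔxΔp ≥ ℏ/2, the minimum momentum uncertainty is Δp_min = ℏ/(2Δx).

Original (Δx = 1.49 nm = 1.490e-09 m):
Δp_min = (1.055e-34 J·s)/(2 × 1.490e-09 m) = 3.539e-26 kg·m/s

When Δx → (1/7)Δx:
Δp'_min = ℏ/(2 × (1/7)Δx) = 7 × ℏ/(2Δx) = 7 × Δp_min
Δp'_min = 7 × 3.539e-26 kg·m/s = 2.477e-25 kg·m/s

Since Δp_min ∝ 1/Δx, when Δx is decreased to 1/7 of its original value, Δp_min increases to 7 times its original value.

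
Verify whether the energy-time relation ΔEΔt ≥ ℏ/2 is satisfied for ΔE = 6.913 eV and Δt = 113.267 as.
Yes, it satisfies the uncertainty relation.

Calculate the product ΔEΔt:
ΔE = 6.913 eV = 1.108e-18 J
ΔEΔt = (1.108e-18 J) × (1.133e-16 s)
ΔEΔt = 1.255e-34 J·s

Compare to the minimum allowed value ℏ/2:
ℏ/2 = 5.273e-35 J·s

Since ΔEΔt = 1.255e-34 J·s ≥ 5.273e-35 J·s = ℏ/2,
this satisfies the uncertainty relation.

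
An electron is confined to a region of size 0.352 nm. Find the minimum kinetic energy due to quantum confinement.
76.874 meV

Using the uncertainty principle:

1. Position uncertainty: Δx ≈ 3.520e-10 m
2. Minimum momentum uncertainty: Δp = ℏ/(2Δx) = 1.498e-25 kg·m/s
3. Minimum kinetic energy:
   KE = (Δp)²/(2m) = (1.498e-25)²/(2 × 9.109e-31 kg)
   KE = 1.232e-20 J = 76.874 meV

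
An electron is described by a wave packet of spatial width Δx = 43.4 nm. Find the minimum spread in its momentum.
1.215 × 10^-27 kg·m/s

For a wave packet, the spatial width Δx and momentum spread Δp are related by the uncertainty principle:
ΔxΔp ≥ ℏ/2

The minimum momentum spread is:
Δp_min = ℏ/(2Δx)
Δp_min = (1.055e-34 J·s) / (2 × 4.340e-08 m)
Δp_min = 1.215e-27 kg·m/s

A wave packet cannot have both a well-defined position and well-defined momentum.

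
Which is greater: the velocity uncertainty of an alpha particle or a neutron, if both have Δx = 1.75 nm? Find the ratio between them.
The neutron has the larger minimum velocity uncertainty, by a ratio of 4.0.

For both particles, Δp_min = ℏ/(2Δx) = 3.013e-26 kg·m/s (same for both).

The velocity uncertainty is Δv = Δp/m:
- alpha particle: Δv = 3.013e-26 / 6.645e-27 = 4.535e+00 m/s = 4.535 m/s
- neutron: Δv = 3.013e-26 / 1.675e-27 = 1.799e+01 m/s = 17.989 m/s

Ratio: 1.799e+01 / 4.535e+00 = 4.0

The lighter particle has larger velocity uncertainty because Δv ∝ 1/m.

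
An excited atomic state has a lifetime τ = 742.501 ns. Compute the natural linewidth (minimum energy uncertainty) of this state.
443.240 peV

Using the energy-time uncertainty principle:
ΔEΔt ≥ ℏ/2

The lifetime τ represents the time uncertainty Δt.
The natural linewidth (minimum energy uncertainty) is:

ΔE = ℏ/(2τ)
ΔE = (1.055e-34 J·s) / (2 × 7.425e-07 s)
ΔE = 7.101e-29 J = 443.240 peV

This natural linewidth limits the precision of spectroscopic measurements.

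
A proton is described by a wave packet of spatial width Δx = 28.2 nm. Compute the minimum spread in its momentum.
1.870 × 10^-27 kg·m/s

For a wave packet, the spatial width Δx and momentum spread Δp are related by the uncertainty principle:
ΔxΔp ≥ ℏ/2

The minimum momentum spread is:
Δp_min = ℏ/(2Δx)
Δp_min = (1.055e-34 J·s) / (2 × 2.820e-08 m)
Δp_min = 1.870e-27 kg·m/s

A wave packet cannot have both a well-defined position and well-defined momentum.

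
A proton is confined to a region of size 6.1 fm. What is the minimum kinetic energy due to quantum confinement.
139.410 keV

Using the uncertainty principle:

1. Position uncertainty: Δx ≈ 6.100e-15 m
2. Minimum momentum uncertainty: Δp = ℏ/(2Δx) = 8.644e-21 kg·m/s
3. Minimum kinetic energy:
   KE = (Δp)²/(2m) = (8.644e-21)²/(2 × 1.673e-27 kg)
   KE = 2.234e-14 J = 139.410 keV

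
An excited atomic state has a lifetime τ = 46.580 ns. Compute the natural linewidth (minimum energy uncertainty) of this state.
7.065 neV

Using the energy-time uncertainty principle:
ΔEΔt ≥ ℏ/2

The lifetime τ represents the time uncertainty Δt.
The natural linewidth (minimum energy uncertainty) is:

ΔE = ℏ/(2τ)
ΔE = (1.055e-34 J·s) / (2 × 4.658e-08 s)
ΔE = 1.132e-27 J = 7.065 neV

This natural linewidth limits the precision of spectroscopic measurements.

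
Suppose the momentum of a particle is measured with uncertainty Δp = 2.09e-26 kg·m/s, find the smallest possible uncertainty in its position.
2.523 nm

Using the Heisenberg uncertainty principle:
ΔxΔp ≥ ℏ/2

The minimum uncertainty in position is:
Δx_min = ℏ/(2Δp)
Δx_min = (1.055e-34 J·s) / (2 × 2.090e-26 kg·m/s)
Δx_min = 2.523e-09 m = 2.523 nm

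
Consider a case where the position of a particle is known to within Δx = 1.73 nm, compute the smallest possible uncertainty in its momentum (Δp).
3.048 × 10^-26 kg·m/s

Using the Heisenberg uncertainty principle:
ΔxΔp ≥ ℏ/2

The minimum uncertainty in momentum is:
Δp_min = ℏ/(2Δx)
Δp_min = (1.055e-34 J·s) / (2 × 1.730e-09 m)
Δp_min = 3.048e-26 kg·m/s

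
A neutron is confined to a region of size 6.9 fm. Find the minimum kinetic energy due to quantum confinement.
108.807 keV

Using the uncertainty principle:

1. Position uncertainty: Δx ≈ 6.900e-15 m
2. Minimum momentum uncertainty: Δp = ℏ/(2Δx) = 7.642e-21 kg·m/s
3. Minimum kinetic energy:
   KE = (Δp)²/(2m) = (7.642e-21)²/(2 × 1.675e-27 kg)
   KE = 1.743e-14 J = 108.807 keV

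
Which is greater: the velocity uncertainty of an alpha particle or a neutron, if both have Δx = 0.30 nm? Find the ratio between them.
The neutron has the larger minimum velocity uncertainty, by a ratio of 4.0.

For both particles, Δp_min = ℏ/(2Δx) = 1.758e-25 kg·m/s (same for both).

The velocity uncertainty is Δv = Δp/m:
- alpha particle: Δv = 1.758e-25 / 6.645e-27 = 2.645e+01 m/s = 26.452 m/s
- neutron: Δv = 1.758e-25 / 1.675e-27 = 1.049e+02 m/s = 104.937 m/s

Ratio: 1.049e+02 / 2.645e+01 = 4.0

The lighter particle has larger velocity uncertainty because Δv ∝ 1/m.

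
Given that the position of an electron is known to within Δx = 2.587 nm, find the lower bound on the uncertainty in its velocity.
22.375 km/s

Using the Heisenberg uncertainty principle and Δp = mΔv:
ΔxΔp ≥ ℏ/2
Δx(mΔv) ≥ ℏ/2

The minimum uncertainty in velocity is:
Δv_min = ℏ/(2mΔx)
Δv_min = (1.055e-34 J·s) / (2 × 9.109e-31 kg × 2.587e-09 m)
Δv_min = 2.237e+04 m/s = 22.375 km/s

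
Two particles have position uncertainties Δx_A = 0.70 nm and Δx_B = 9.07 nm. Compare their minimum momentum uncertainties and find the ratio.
Particle A has the larger minimum momentum uncertainty, by a factor of 12.96.

For each particle, the minimum momentum uncertainty is Δp_min = ℏ/(2Δx):

Particle A: Δp_A = ℏ/(2×7.000e-10 m) = 7.533e-26 kg·m/s
Particle B: Δp_B = ℏ/(2×9.070e-09 m) = 5.814e-27 kg·m/s

Ratio: Δp_A/Δp_B = 12.96

Since Δp_min ∝ 1/Δx, the particle with smaller position uncertainty (A) has larger momentum uncertainty.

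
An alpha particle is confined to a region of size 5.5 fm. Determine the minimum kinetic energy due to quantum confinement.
43.167 keV

Using the uncertainty principle:

1. Position uncertainty: Δx ≈ 5.500e-15 m
2. Minimum momentum uncertainty: Δp = ℏ/(2Δx) = 9.587e-21 kg·m/s
3. Minimum kinetic energy:
   KE = (Δp)²/(2m) = (9.587e-21)²/(2 × 6.645e-27 kg)
   KE = 6.916e-15 J = 43.167 keV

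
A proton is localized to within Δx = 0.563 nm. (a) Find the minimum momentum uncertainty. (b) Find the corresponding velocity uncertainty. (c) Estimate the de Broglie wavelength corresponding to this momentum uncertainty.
(a) Δp_min = 9.366 × 10^-26 kg·m/s
(b) Δv_min = 55.994 m/s
(c) λ_dB = 7.075 nm

Step-by-step:

(a) From the uncertainty principle:
Δp_min = ℏ/(2Δx) = (1.055e-34 J·s)/(2 × 5.630e-10 m) = 9.366e-26 kg·m/s

(b) The velocity uncertainty:
Δv = Δp/m = (9.366e-26 kg·m/s)/(1.673e-27 kg) = 5.599e+01 m/s = 55.994 m/s

(c) The de Broglie wavelength for this momentum:
λ = h/p = (6.626e-34 J·s)/(9.366e-26 kg·m/s) = 7.075e-09 m = 7.075 nm

Note: The de Broglie wavelength is comparable to the localization size, as expected from wave-particle duality.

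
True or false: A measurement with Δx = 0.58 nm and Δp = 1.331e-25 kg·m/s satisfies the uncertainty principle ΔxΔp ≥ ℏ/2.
Yes, it satisfies the uncertainty principle.

Calculate the product ΔxΔp:
ΔxΔp = (5.800e-10 m) × (1.331e-25 kg·m/s)
ΔxΔp = 7.720e-35 J·s

Compare to the minimum allowed value ℏ/2:
ℏ/2 = 5.273e-35 J·s

Since ΔxΔp = 7.720e-35 J·s ≥ 5.273e-35 J·s = ℏ/2,
the measurement satisfies the uncertainty principle.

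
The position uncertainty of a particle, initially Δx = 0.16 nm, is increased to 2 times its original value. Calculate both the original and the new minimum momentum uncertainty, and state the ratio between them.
Original Δp_min = 3.296 × 10^-25 kg·m/s; new Δp'_min = 1.648 × 10^-25 kg·m/s; ratio Δp'_min/Δp_min = 1/2.

From the uncertainty principle ΔxΔp ≥ ℏ/2, the minimum momentum uncertainty is Δp_min = ℏ/(2Δx).

Original (Δx = 0.16 nm = 1.600e-10 m):
Δp_min = (1.055e-34 J·s)/(2 × 1.600e-10 m) = 3.296e-25 kg·m/s

When Δx → 2Δx:
Δp'_min = ℏ/(2 × 2Δx) = (1/2) × ℏ/(2Δx) = (1/2) × Δp_min
Δp'_min = 1/2 × 3.296e-25 kg·m/s = 1.648e-25 kg·m/s

Since Δp_min ∝ 1/Δx, when Δx is increased to 2 times its original value, Δp_min decreases to 1/2 of its original value.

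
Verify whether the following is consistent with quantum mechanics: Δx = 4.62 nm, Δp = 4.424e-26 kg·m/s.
Yes, it satisfies the uncertainty principle.

Calculate the product ΔxΔp:
ΔxΔp = (4.620e-09 m) × (4.424e-26 kg·m/s)
ΔxΔp = 2.044e-34 J·s

Compare to the minimum allowed value ℏ/2:
ℏ/2 = 5.273e-35 J·s

Since ΔxΔp = 2.044e-34 J·s ≥ 5.273e-35 J·s = ℏ/2,
the measurement satisfies the uncertainty principle.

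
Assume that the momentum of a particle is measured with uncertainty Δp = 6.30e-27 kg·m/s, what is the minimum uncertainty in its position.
8.370 nm

Using the Heisenberg uncertainty principle:
ΔxΔp ≥ ℏ/2

The minimum uncertainty in position is:
Δx_min = ℏ/(2Δp)
Δx_min = (1.055e-34 J·s) / (2 × 6.300e-27 kg·m/s)
Δx_min = 8.370e-09 m = 8.370 nm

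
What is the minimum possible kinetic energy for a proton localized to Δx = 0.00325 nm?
491.120 meV

Localizing a particle requires giving it sufficient momentum uncertainty:

1. From uncertainty principle: Δp ≥ ℏ/(2Δx)
   Δp_min = (1.055e-34 J·s) / (2 × 3.250e-12 m)
   Δp_min = 1.622e-23 kg·m/s

2. This momentum uncertainty corresponds to kinetic energy:
   KE ≈ (Δp)²/(2m) = (1.622e-23)²/(2 × 1.673e-27 kg)
   KE = 7.869e-20 J = 491.120 meV

Tighter localization requires more energy.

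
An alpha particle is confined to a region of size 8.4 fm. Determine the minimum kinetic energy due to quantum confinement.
18.506 keV

Using the uncertainty principle:

1. Position uncertainty: Δx ≈ 8.400e-15 m
2. Minimum momentum uncertainty: Δp = ℏ/(2Δx) = 6.277e-21 kg·m/s
3. Minimum kinetic energy:
   KE = (Δp)²/(2m) = (6.277e-21)²/(2 × 6.645e-27 kg)
   KE = 2.965e-15 J = 18.506 keV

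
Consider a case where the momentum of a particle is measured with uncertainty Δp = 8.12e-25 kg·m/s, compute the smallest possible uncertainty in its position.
64.937 pm

Using the Heisenberg uncertainty principle:
ΔxΔp ≥ ℏ/2

The minimum uncertainty in position is:
Δx_min = ℏ/(2Δp)
Δx_min = (1.055e-34 J·s) / (2 × 8.120e-25 kg·m/s)
Δx_min = 6.494e-11 m = 64.937 pm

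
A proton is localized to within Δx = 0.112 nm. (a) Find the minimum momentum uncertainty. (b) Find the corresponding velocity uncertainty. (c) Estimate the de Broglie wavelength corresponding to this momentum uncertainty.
(a) Δp_min = 4.708 × 10^-25 kg·m/s
(b) Δv_min = 281.469 m/s
(c) λ_dB = 1.407 nm

Step-by-step:

(a) From the uncertainty principle:
Δp_min = ℏ/(2Δx) = (1.055e-34 J·s)/(2 × 1.120e-10 m) = 4.708e-25 kg·m/s

(b) The velocity uncertainty:
Δv = Δp/m = (4.708e-25 kg·m/s)/(1.673e-27 kg) = 2.815e+02 m/s = 281.469 m/s

(c) The de Broglie wavelength for this momentum:
λ = h/p = (6.626e-34 J·s)/(4.708e-25 kg·m/s) = 1.407e-09 m = 1.407 nm

Note: The de Broglie wavelength is comparable to the localization size, as expected from wave-particle duality.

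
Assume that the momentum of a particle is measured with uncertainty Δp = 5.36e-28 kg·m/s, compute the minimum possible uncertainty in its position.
98.374 nm

Using the Heisenberg uncertainty principle:
ΔxΔp ≥ ℏ/2

The minimum uncertainty in position is:
Δx_min = ℏ/(2Δp)
Δx_min = (1.055e-34 J·s) / (2 × 5.360e-28 kg·m/s)
Δx_min = 9.837e-08 m = 98.374 nm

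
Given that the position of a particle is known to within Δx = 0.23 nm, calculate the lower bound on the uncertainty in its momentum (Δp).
2.293 × 10^-25 kg·m/s

Using the Heisenberg uncertainty principle:
ΔxΔp ≥ ℏ/2

The minimum uncertainty in momentum is:
Δp_min = ℏ/(2Δx)
Δp_min = (1.055e-34 J·s) / (2 × 2.300e-10 m)
Δp_min = 2.293e-25 kg·m/s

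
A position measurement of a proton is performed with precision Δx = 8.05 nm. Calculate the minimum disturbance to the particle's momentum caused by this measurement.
6.550 × 10^-27 kg·m/s

The uncertainty principle implies that measuring position disturbs momentum:
ΔxΔp ≥ ℏ/2

When we measure position with precision Δx, we necessarily introduce a momentum uncertainty:
Δp ≥ ℏ/(2Δx)
Δp_min = (1.055e-34 J·s) / (2 × 8.050e-09 m)
Δp_min = 6.550e-27 kg·m/s

The more precisely we measure position, the greater the momentum disturbance.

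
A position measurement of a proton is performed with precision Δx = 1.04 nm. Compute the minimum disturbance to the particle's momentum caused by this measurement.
5.070 × 10^-26 kg·m/s

The uncertainty principle implies that measuring position disturbs momentum:
ΔxΔp ≥ ℏ/2

When we measure position with precision Δx, we necessarily introduce a momentum uncertainty:
Δp ≥ ℏ/(2Δx)
Δp_min = (1.055e-34 J·s) / (2 × 1.040e-09 m)
Δp_min = 5.070e-26 kg·m/s

The more precisely we measure position, the greater the momentum disturbance.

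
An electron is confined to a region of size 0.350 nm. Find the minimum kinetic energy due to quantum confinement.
77.755 meV

Using the uncertainty principle:

1. Position uncertainty: Δx ≈ 3.500e-10 m
2. Minimum momentum uncertainty: Δp = ℏ/(2Δx) = 1.507e-25 kg·m/s
3. Minimum kinetic energy:
   KE = (Δp)²/(2m) = (1.507e-25)²/(2 × 9.109e-31 kg)
   KE = 1.246e-20 J = 77.755 meV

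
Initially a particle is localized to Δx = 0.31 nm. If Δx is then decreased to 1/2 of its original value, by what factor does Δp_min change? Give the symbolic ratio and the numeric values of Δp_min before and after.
Original Δp_min = 1.701 × 10^-25 kg·m/s; new Δp'_min = 3.402 × 10^-25 kg·m/s; ratio Δp'_min/Δp_min = 2.

From the uncertainty principle ΔxΔp ≥ ℏ/2, the minimum momentum uncertainty is Δp_min = ℏ/(2Δx).

Original (Δx = 0.31 nm = 3.100e-10 m):
Δp_min = (1.055e-34 J·s)/(2 × 3.100e-10 m) = 1.701e-25 kg·m/s

When Δx → (1/2)Δx:
Δp'_min = ℏ/(2 × (1/2)Δx) = 2 × ℏ/(2Δx) = 2 × Δp_min
Δp'_min = 2 × 1.701e-25 kg·m/s = 3.402e-25 kg·m/s

Since Δp_min ∝ 1/Δx, when Δx is decreased to 1/2 of its original value, Δp_min increases to 2 times its original value.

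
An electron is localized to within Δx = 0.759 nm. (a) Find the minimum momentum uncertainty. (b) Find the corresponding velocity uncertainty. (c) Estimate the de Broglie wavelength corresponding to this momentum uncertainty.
(a) Δp_min = 6.947 × 10^-26 kg·m/s
(b) Δv_min = 76.263 km/s
(c) λ_dB = 9.538 nm

Step-by-step:

(a) From the uncertainty principle:
Δp_min = ℏ/(2Δx) = (1.055e-34 J·s)/(2 × 7.590e-10 m) = 6.947e-26 kg·m/s

(b) The velocity uncertainty:
Δv = Δp/m = (6.947e-26 kg·m/s)/(9.109e-31 kg) = 7.626e+04 m/s = 76.263 km/s

(c) The de Broglie wavelength for this momentum:
λ = h/p = (6.626e-34 J·s)/(6.947e-26 kg·m/s) = 9.538e-09 m = 9.538 nm

Note: The de Broglie wavelength is comparable to the localization size, as expected from wave-particle duality.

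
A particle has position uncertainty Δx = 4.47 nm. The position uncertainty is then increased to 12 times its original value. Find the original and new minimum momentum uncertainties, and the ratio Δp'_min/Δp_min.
Original Δp_min = 1.180 × 10^-26 kg·m/s; new Δp'_min = 9.830 × 10^-28 kg·m/s; ratio Δp'_min/Δp_min = 1/12.

From the uncertainty principle ΔxΔp ≥ ℏ/2, the minimum momentum uncertainty is Δp_min = ℏ/(2Δx).

Original (Δx = 4.47 nm = 4.470e-09 m):
Δp_min = (1.055e-34 J·s)/(2 × 4.470e-09 m) = 1.180e-26 kg·m/s

When Δx → 12Δx:
Δp'_min = ℏ/(2 × 12Δx) = (1/12) × ℏ/(2Δx) = (1/12) × Δp_min
Δp'_min = 1/12 × 1.180e-26 kg·m/s = 9.830e-28 kg·m/s

Since Δp_min ∝ 1/Δx, when Δx is increased to 12 times its original value, Δp_min decreases to 1/12 of its original value.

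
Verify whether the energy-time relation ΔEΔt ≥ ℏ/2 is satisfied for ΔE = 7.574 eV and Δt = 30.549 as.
No, it violates the uncertainty relation.

Calculate the product ΔEΔt:
ΔE = 7.574 eV = 1.213e-18 J
ΔEΔt = (1.213e-18 J) × (3.055e-17 s)
ΔEΔt = 3.707e-35 J·s

Compare to the minimum allowed value ℏ/2:
ℏ/2 = 5.273e-35 J·s

Since ΔEΔt = 3.707e-35 J·s < 5.273e-35 J·s = ℏ/2,
this violates the uncertainty relation.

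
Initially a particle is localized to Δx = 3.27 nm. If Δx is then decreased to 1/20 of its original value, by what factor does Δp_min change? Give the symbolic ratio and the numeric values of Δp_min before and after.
Original Δp_min = 1.612 × 10^-26 kg·m/s; new Δp'_min = 3.225 × 10^-25 kg·m/s; ratio Δp'_min/Δp_min = 20.

From the uncertainty principle ΔxΔp ≥ ℏ/2, the minimum momentum uncertainty is Δp_min = ℏ/(2Δx).

Original (Δx = 3.27 nm = 3.270e-09 m):
Δp_min = (1.055e-34 J·s)/(2 × 3.270e-09 m) = 1.612e-26 kg·m/s

When Δx → (1/20)Δx:
Δp'_min = ℏ/(2 × (1/20)Δx) = 20 × ℏ/(2Δx) = 20 × Δp_min
Δp'_min = 20 × 1.612e-26 kg·m/s = 3.225e-25 kg·m/s

Since Δp_min ∝ 1/Δx, when Δx is decreased to 1/20 of its original value, Δp_min increases to 20 times its original value.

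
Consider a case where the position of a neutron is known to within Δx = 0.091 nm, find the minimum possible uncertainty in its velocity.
345.946 m/s

Using the Heisenberg uncertainty principle and Δp = mΔv:
ΔxΔp ≥ ℏ/2
Δx(mΔv) ≥ ℏ/2

The minimum uncertainty in velocity is:
Δv_min = ℏ/(2mΔx)
Δv_min = (1.055e-34 J·s) / (2 × 1.675e-27 kg × 9.100e-11 m)
Δv_min = 3.459e+02 m/s = 345.946 m/s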